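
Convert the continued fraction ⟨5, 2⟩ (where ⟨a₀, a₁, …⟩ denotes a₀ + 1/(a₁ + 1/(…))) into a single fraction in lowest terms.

11/2

Start with 2.
5 + 1/(2/1) = 5 + 1/2 = 11/2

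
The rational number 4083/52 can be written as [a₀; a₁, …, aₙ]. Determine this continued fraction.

[78; 1, 1, 12, 2]

4083 = 78·52 + 27, so a_0 = 78
52 = 1·27 + 25, so a_1 = 1
27 = 1·25 + 2, so a_2 = 1
25 = 12·2 + 1, so a_3 = 12
2 = 2·1 + 0, so a_4 = 2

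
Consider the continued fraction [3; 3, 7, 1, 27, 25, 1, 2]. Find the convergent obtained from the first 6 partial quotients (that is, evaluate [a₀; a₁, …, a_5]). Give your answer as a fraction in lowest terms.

57933/17450

Use the convergent recurrence hₖ = aₖ·hₖ₋₁ + hₖ₋₂ (and likewise for the denominators kₖ):
a_0 = 3: 3/1
a_1 = 3: 10/3
a_2 = 7: 73/22
a_3 = 1: 83/25
a_4 = 27: 2314/697
a_5 = 25: 57933/17450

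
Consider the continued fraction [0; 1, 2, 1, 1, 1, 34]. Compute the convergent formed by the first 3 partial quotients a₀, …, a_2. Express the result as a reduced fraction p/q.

2/3

Collapse the nested fraction from the inside out:
Start with 2.
1 + 1/(2/1) = 1 + 1/2 = 3/2
0 + 1/(3/2) = 0 + 2/3 = 2/3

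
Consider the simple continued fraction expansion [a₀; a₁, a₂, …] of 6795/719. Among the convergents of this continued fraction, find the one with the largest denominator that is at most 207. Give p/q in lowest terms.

a_0 = 9: 9/1  (≤ bound)
a_1 = 2: 19/2  (≤ bound)
a_2 = 4: 85/9  (≤ bound)
a_3 = 1: 104/11  (≤ bound)
a_4 = 1: 189/20  (≤ bound)
a_5 = 3: 671/71  (≤ bound)
a_6 = 2: 1531/162  (≤ bound)
a_7 = 4: 6795/719  (> 207, stop)

1531/162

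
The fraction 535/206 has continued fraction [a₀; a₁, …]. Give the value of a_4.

Apply division with remainder until the remainder is 0:
535 = 2·206 + 123, so a_0 = 2
206 = 1·123 + 83, so a_1 = 1
123 = 1·83 + 40, so a_2 = 1
83 = 2·40 + 3, so a_3 = 2
40 = 13·3 + 1, so a_4 = 13

13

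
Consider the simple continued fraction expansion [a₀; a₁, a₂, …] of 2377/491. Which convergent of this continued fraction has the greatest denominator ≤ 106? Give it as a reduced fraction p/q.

305/63

List convergents until the denominator exceeds the bound:
a_0 = 4: 4/1  (≤ bound)
a_1 = 1: 5/1  (≤ bound)
a_2 = 5: 29/6  (≤ bound)
a_3 = 3: 92/19  (≤ bound)
a_4 = 2: 213/44  (≤ bound)
a_5 = 1: 305/63  (≤ bound)
a_6 = 1: 518/107  (> 106, stop)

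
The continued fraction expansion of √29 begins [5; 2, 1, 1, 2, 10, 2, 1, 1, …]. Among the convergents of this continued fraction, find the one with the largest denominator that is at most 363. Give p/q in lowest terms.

1524/283

a_0 = 5: 5/1  (≤ bound)
a_1 = 2: 11/2  (≤ bound)
a_2 = 1: 16/3  (≤ bound)
a_3 = 1: 27/5  (≤ bound)
a_4 = 2: 70/13  (≤ bound)
a_5 = 10: 727/135  (≤ bound)
a_6 = 2: 1524/283  (≤ bound)
a_7 = 1: 2251/418  (> 363, stop)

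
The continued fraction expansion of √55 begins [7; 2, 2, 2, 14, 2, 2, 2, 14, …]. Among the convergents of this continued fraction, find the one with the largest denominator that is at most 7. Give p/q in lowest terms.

a_0 = 7: 7/1  (≤ bound)
a_1 = 2: 15/2  (≤ bound)
a_2 = 2: 37/5  (≤ bound)
a_3 = 2: 89/12  (> 7, stop)

37/5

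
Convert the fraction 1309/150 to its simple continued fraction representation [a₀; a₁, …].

Repeatedly divide and take the remainder:
⌊1309/150⌋ = 8, remainder 109
⌊150/109⌋ = 1, remainder 41
⌊109/41⌋ = 2, remainder 27
⌊41/27⌋ = 1, remainder 14
⌊27/14⌋ = 1, remainder 13
⌊14/13⌋ = 1, remainder 1
⌊13/1⌋ = 13, remainder 0

[8; 1, 2, 1, 1, 1, 13]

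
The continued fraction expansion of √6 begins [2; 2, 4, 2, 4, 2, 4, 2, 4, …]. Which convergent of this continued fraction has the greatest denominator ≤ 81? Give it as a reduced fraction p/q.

a_0 = 2: 2/1  (≤ bound)
a_1 = 2: 5/2  (≤ bound)
a_2 = 4: 22/9  (≤ bound)
a_3 = 2: 49/20  (≤ bound)
a_4 = 4: 218/89  (> 81, stop)

49/20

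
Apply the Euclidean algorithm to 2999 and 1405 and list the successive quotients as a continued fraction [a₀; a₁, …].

⌊2999/1405⌋ = 2, remainder 189
⌊1405/189⌋ = 7, remainder 82
⌊189/82⌋ = 2, remainder 25
⌊82/25⌋ = 3, remainder 7
⌊25/7⌋ = 3, remainder 4
⌊7/4⌋ = 1, remainder 3
⌊4/3⌋ = 1, remainder 1
⌊3/1⌋ = 3, remainder 0

[2; 7, 2, 3, 3, 1, 1, 3]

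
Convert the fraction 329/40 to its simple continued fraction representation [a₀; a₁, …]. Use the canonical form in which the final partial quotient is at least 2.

[8; 4, 2, 4]

329 ÷ 40 → quotient 8, remainder 9
40 ÷ 9 → quotient 4, remainder 4
9 ÷ 4 → quotient 2, remainder 1
4 ÷ 1 → quotient 4, remainder 0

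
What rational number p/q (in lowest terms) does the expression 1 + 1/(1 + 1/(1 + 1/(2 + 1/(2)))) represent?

19/12

a_0 = 1: 1/1
a_1 = 1: 2/1
a_2 = 1: 3/2
a_3 = 2: 8/5
a_4 = 2: 19/12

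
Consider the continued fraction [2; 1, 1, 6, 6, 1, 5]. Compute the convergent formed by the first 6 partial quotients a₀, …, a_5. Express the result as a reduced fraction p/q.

a_0 = 2: 2/1
a_1 = 1: 3/1
a_2 = 1: 5/2
a_3 = 6: 33/13
a_4 = 6: 203/80
a_5 = 1: 236/93

236/93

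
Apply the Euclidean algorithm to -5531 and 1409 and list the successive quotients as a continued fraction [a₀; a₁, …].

[-4; 13, 2, 2, 1, 1, 2, 3]

-5531 = -4·1409 + 105, so a_0 = -4
1409 = 13·105 + 44, so a_1 = 13
105 = 2·44 + 17, so a_2 = 2
44 = 2·17 + 10, so a_3 = 2
17 = 1·10 + 7, so a_4 = 1
10 = 1·7 + 3, so a_5 = 1
7 = 2·3 + 1, so a_6 = 2
3 = 3·1 + 0, so a_7 = 3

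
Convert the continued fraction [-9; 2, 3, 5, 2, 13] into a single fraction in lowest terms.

-9339/1090

Start with 13.
2 + 1/(13/1) = 2 + 1/13 = 27/13
5 + 1/(27/13) = 5 + 13/27 = 148/27
3 + 1/(148/27) = 3 + 27/148 = 471/148
2 + 1/(471/148) = 2 + 148/471 = 1090/471
-9 + 1/(1090/471) = -9 + 471/1090 = -9339/1090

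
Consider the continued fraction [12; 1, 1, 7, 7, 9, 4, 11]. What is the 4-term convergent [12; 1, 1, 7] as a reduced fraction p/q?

a_0 = 12: 12/1
a_1 = 1: 13/1
a_2 = 1: 25/2
a_3 = 7: 188/15

188/15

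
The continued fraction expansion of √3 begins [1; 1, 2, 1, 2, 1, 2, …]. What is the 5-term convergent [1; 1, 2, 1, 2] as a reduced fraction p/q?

19/11

Compute successive convergents:
a_0 = 1: 1/1
a_1 = 1: 2/1
a_2 = 2: 5/3
a_3 = 1: 7/4
a_4 = 2: 19/11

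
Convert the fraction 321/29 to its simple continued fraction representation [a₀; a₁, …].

[11; 14, 2]

321 ÷ 29 → quotient 11, remainder 2
29 ÷ 2 → quotient 14, remainder 1
2 ÷ 1 → quotient 2, remainder 0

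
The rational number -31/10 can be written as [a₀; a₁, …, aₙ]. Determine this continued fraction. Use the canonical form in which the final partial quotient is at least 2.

⌊-31/10⌋ = -4, remainder 9
⌊10/9⌋ = 1, remainder 1
⌊9/1⌋ = 9, remainder 0

[-4; 1, 9]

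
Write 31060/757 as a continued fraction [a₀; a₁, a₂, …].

31060 = 41·757 + 23, so a_0 = 41
757 = 32·23 + 21, so a_1 = 32
23 = 1·21 + 2, so a_2 = 1
21 = 10·2 + 1, so a_3 = 10
2 = 2·1 + 0, so a_4 = 2

[41; 32, 1, 10, 2]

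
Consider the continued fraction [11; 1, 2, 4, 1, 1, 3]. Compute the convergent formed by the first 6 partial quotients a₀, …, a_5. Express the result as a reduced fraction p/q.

339/29

Collapse the nested fraction from the inside out:
Start with 1.
1 + 1/(1/1) = 1 + 1/1 = 2/1
4 + 1/(2/1) = 4 + 1/2 = 9/2
2 + 1/(9/2) = 2 + 2/9 = 20/9
1 + 1/(20/9) = 1 + 9/20 = 29/20
11 + 1/(29/20) = 11 + 20/29 = 339/29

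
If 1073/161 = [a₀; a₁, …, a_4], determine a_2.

1

1073 ÷ 161 → quotient 6, remainder 107
161 ÷ 107 → quotient 1, remainder 54
107 ÷ 54 → quotient 1, remainder 53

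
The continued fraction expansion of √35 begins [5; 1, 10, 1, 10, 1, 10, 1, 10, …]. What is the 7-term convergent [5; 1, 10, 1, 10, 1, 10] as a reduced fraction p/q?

Work from the innermost term outward:
Start with 10.
1 + 1/(10/1) = 1 + 1/10 = 11/10
10 + 1/(11/10) = 10 + 10/11 = 120/11
1 + 1/(120/11) = 1 + 11/120 = 131/120
10 + 1/(131/120) = 10 + 120/131 = 1430/131
1 + 1/(1430/131) = 1 + 131/1430 = 1561/1430
5 + 1/(1561/1430) = 5 + 1430/1561 = 9235/1561

9235/1561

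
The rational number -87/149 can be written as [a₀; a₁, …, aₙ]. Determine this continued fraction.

Run the Euclidean algorithm, recording each quotient:
-87 ÷ 149 → quotient -1, remainder 62
149 ÷ 62 → quotient 2, remainder 25
62 ÷ 25 → quotient 2, remainder 12
25 ÷ 12 → quotient 2, remainder 1
12 ÷ 1 → quotient 12, remainder 0

[-1; 2, 2, 2, 12]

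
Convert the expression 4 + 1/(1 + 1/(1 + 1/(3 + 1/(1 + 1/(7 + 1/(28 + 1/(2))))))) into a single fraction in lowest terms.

Work from the innermost term outward:
Start with 2.
28 + 1/(2/1) = 28 + 1/2 = 57/2
7 + 1/(57/2) = 7 + 2/57 = 401/57
1 + 1/(401/57) = 1 + 57/401 = 458/401
3 + 1/(458/401) = 3 + 401/458 = 1775/458
1 + 1/(1775/458) = 1 + 458/1775 = 2233/1775
1 + 1/(2233/1775) = 1 + 1775/2233 = 4008/2233
4 + 1/(4008/2233) = 4 + 2233/4008 = 18265/4008

18265/4008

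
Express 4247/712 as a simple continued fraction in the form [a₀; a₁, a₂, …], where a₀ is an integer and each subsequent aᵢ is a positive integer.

[5; 1, 27, 2, 12]

Repeatedly divide and take the remainder:
4247 ÷ 712 → quotient 5, remainder 687
712 ÷ 687 → quotient 1, remainder 25
687 ÷ 25 → quotient 27, remainder 12
25 ÷ 12 → quotient 2, remainder 1
12 ÷ 1 → quotient 12, remainder 0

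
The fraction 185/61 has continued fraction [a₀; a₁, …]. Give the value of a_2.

Apply division with remainder until the remainder is 0:
185 ÷ 61 → quotient 3, remainder 2
61 ÷ 2 → quotient 30, remainder 1
2 ÷ 1 → quotient 2, remainder 0

2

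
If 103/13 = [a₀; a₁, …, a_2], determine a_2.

⌊103/13⌋ = 7, remainder 12
⌊13/12⌋ = 1, remainder 1
⌊12/1⌋ = 12, remainder 0

12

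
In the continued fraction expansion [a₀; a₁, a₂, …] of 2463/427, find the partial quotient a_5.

6

⌊2463/427⌋ = 5, remainder 328
⌊427/328⌋ = 1, remainder 99
⌊328/99⌋ = 3, remainder 31
⌊99/31⌋ = 3, remainder 6
⌊31/6⌋ = 5, remainder 1
⌊6/1⌋ = 6, remainder 0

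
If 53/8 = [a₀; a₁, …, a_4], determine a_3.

53 ÷ 8 → quotient 6, remainder 5
8 ÷ 5 → quotient 1, remainder 3
5 ÷ 3 → quotient 1, remainder 2
3 ÷ 2 → quotient 1, remainder 1

1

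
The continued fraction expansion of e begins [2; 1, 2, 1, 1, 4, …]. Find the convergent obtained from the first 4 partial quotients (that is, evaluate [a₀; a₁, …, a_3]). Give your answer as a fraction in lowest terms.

11/4

a_0 = 2: 2/1
a_1 = 1: 3/1
a_2 = 2: 8/3
a_3 = 1: 11/4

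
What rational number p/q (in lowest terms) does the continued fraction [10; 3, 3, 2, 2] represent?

Start with 2.
2 + 1/(2/1) = 2 + 1/2 = 5/2
3 + 1/(5/2) = 3 + 2/5 = 17/5
3 + 1/(17/5) = 3 + 5/17 = 56/17
10 + 1/(56/17) = 10 + 17/56 = 577/56

577/56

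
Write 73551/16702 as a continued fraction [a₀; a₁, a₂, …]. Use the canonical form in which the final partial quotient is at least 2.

Apply division with remainder until the remainder is 0:
73551 = 4·16702 + 6743, so a_0 = 4
16702 = 2·6743 + 3216, so a_1 = 2
6743 = 2·3216 + 311, so a_2 = 2
3216 = 10·311 + 106, so a_3 = 10
311 = 2·106 + 99, so a_4 = 2
106 = 1·99 + 7, so a_5 = 1
99 = 14·7 + 1, so a_6 = 14
7 = 7·1 + 0, so a_7 = 7

[4; 2, 2, 10, 2, 1, 14, 7]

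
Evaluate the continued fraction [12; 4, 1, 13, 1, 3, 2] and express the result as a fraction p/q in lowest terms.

Start with 2.
3 + 1/(2/1) = 3 + 1/2 = 7/2
1 + 1/(7/2) = 1 + 2/7 = 9/7
13 + 1/(9/7) = 13 + 7/9 = 124/9
1 + 1/(124/9) = 1 + 9/124 = 133/124
4 + 1/(133/124) = 4 + 124/133 = 656/133
12 + 1/(656/133) = 12 + 133/656 = 8005/656

8005/656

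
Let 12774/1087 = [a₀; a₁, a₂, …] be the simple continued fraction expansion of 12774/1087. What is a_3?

⌊12774/1087⌋ = 11, remainder 817
⌊1087/817⌋ = 1, remainder 270
⌊817/270⌋ = 3, remainder 7
⌊270/7⌋ = 38, remainder 4

38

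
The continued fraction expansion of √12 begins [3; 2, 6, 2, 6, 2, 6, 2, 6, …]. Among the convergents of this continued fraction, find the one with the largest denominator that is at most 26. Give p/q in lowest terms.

a_0 = 3: 3/1  (≤ bound)
a_1 = 2: 7/2  (≤ bound)
a_2 = 6: 45/13  (≤ bound)
a_3 = 2: 97/28  (> 26, stop)

45/13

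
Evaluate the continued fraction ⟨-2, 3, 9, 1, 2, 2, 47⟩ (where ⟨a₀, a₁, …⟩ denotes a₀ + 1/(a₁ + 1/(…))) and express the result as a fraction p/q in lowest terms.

-16789/10007

a_0 = -2: -2/1
a_1 = 3: -5/3
a_2 = 9: -47/28
a_3 = 1: -52/31
a_4 = 2: -151/90
a_5 = 2: -354/211
a_6 = 47: -16789/10007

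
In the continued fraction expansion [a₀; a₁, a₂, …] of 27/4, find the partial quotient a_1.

1

Apply division with remainder until the remainder is 0:
27 ÷ 4 → quotient 6, remainder 3
4 ÷ 3 → quotient 1, remainder 1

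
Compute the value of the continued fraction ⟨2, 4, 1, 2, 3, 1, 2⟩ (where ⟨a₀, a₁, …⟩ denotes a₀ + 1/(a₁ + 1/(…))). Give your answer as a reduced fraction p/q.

374/169

a_0 = 2: 2/1
a_1 = 4: 9/4
a_2 = 1: 11/5
a_3 = 2: 31/14
a_4 = 3: 104/47
a_5 = 1: 135/61
a_6 = 2: 374/169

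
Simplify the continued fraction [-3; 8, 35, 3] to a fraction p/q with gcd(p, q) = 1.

Start with 3.
35 + 1/(3/1) = 35 + 1/3 = 106/3
8 + 1/(106/3) = 8 + 3/106 = 851/106
-3 + 1/(851/106) = -3 + 106/851 = -2447/851

-2447/851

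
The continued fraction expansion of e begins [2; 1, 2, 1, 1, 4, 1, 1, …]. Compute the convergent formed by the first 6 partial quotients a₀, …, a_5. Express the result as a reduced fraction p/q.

87/32

Work from the innermost term outward:
Start with 4.
1 + 1/(4/1) = 1 + 1/4 = 5/4
1 + 1/(5/4) = 1 + 4/5 = 9/5
2 + 1/(9/5) = 2 + 5/9 = 23/9
1 + 1/(23/9) = 1 + 9/23 = 32/23
2 + 1/(32/23) = 2 + 23/32 = 87/32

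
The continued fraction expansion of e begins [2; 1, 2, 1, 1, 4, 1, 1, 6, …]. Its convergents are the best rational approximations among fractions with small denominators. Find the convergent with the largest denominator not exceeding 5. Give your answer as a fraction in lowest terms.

11/4

a_0 = 2: 2/1  (≤ bound)
a_1 = 1: 3/1  (≤ bound)
a_2 = 2: 8/3  (≤ bound)
a_3 = 1: 11/4  (≤ bound)
a_4 = 1: 19/7  (> 5, stop)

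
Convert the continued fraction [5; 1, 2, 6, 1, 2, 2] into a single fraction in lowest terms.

841/148

Use the convergent recurrence hₖ = aₖ·hₖ₋₁ + hₖ₋₂ (and likewise for the denominators kₖ):
a_0 = 5: 5/1
a_1 = 1: 6/1
a_2 = 2: 17/3
a_3 = 6: 108/19
a_4 = 1: 125/22
a_5 = 2: 358/63
a_6 = 2: 841/148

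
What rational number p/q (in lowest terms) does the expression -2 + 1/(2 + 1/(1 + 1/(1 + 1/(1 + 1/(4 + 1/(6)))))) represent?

Start with 6.
4 + 1/(6/1) = 4 + 1/6 = 25/6
1 + 1/(25/6) = 1 + 6/25 = 31/25
1 + 1/(31/25) = 1 + 25/31 = 56/31
1 + 1/(56/31) = 1 + 31/56 = 87/56
2 + 1/(87/56) = 2 + 56/87 = 230/87
-2 + 1/(230/87) = -2 + 87/230 = -373/230

-373/230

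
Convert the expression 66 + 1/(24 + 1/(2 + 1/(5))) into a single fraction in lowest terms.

a_0 = 66: 66/1
a_1 = 24: 1585/24
a_2 = 2: 3236/49
a_3 = 5: 17765/269

17765/269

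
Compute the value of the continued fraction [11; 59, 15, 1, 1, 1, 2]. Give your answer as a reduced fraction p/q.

Use the convergent recurrence hₖ = aₖ·hₖ₋₁ + hₖ₋₂ (and likewise for the denominators kₖ):
a_0 = 11: 11/1
a_1 = 59: 650/59
a_2 = 15: 9761/886
a_3 = 1: 10411/945
a_4 = 1: 20172/1831
a_5 = 1: 30583/2776
a_6 = 2: 81338/7383

81338/7383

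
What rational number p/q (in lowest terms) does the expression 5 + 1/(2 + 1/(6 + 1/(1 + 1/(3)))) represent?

317/58

Start with 3.
1 + 1/(3/1) = 1 + 1/3 = 4/3
6 + 1/(4/3) = 6 + 3/4 = 27/4
2 + 1/(27/4) = 2 + 4/27 = 58/27
5 + 1/(58/27) = 5 + 27/58 = 317/58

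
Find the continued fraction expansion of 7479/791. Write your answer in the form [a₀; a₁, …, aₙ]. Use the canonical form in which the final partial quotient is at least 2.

[9; 2, 5, 14, 5]

7479 = 9·791 + 360, so a_0 = 9
791 = 2·360 + 71, so a_1 = 2
360 = 5·71 + 5, so a_2 = 5
71 = 14·5 + 1, so a_3 = 14
5 = 5·1 + 0, so a_4 = 5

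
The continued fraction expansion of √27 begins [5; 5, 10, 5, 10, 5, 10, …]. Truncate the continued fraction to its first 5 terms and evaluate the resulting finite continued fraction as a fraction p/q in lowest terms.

13775/2651

Start with 10.
5 + 1/(10/1) = 5 + 1/10 = 51/10
10 + 1/(51/10) = 10 + 10/51 = 520/51
5 + 1/(520/51) = 5 + 51/520 = 2651/520
5 + 1/(2651/520) = 5 + 520/2651 = 13775/2651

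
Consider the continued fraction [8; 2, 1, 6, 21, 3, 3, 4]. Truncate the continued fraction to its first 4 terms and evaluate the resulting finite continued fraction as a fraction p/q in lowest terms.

167/20

a_0 = 8: 8/1
a_1 = 2: 17/2
a_2 = 1: 25/3
a_3 = 6: 167/20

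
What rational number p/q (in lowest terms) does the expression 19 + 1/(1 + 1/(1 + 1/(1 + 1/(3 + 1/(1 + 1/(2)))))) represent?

766/39

Work from the innermost term outward:
Start with 2.
1 + 1/(2/1) = 1 + 1/2 = 3/2
3 + 1/(3/2) = 3 + 2/3 = 11/3
1 + 1/(11/3) = 1 + 3/11 = 14/11
1 + 1/(14/11) = 1 + 11/14 = 25/14
1 + 1/(25/14) = 1 + 14/25 = 39/25
19 + 1/(39/25) = 19 + 25/39 = 766/39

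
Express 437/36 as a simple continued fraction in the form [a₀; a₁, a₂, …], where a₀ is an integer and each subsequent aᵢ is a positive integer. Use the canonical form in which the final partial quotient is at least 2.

[12; 7, 5]

Run the Euclidean algorithm, recording each quotient:
437 = 12·36 + 5, so a_0 = 12
36 = 7·5 + 1, so a_1 = 7
5 = 5·1 + 0, so a_2 = 5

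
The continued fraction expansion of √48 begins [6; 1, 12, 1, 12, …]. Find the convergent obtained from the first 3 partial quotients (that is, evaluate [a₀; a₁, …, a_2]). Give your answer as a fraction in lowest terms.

90/13

Compute successive convergents:
a_0 = 6: 6/1
a_1 = 1: 7/1
a_2 = 12: 90/13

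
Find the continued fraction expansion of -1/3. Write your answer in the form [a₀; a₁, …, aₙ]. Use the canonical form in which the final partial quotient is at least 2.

⌊-1/3⌋ = -1, remainder 2
⌊3/2⌋ = 1, remainder 1
⌊2/1⌋ = 2, remainder 0

[-1; 1, 2]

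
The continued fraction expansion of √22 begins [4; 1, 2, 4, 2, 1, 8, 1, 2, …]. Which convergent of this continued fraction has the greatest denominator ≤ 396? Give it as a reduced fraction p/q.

1712/365

List convergents until the denominator exceeds the bound:
a_0 = 4: 4/1  (≤ bound)
a_1 = 1: 5/1  (≤ bound)
a_2 = 2: 14/3  (≤ bound)
a_3 = 4: 61/13  (≤ bound)
a_4 = 2: 136/29  (≤ bound)
a_5 = 1: 197/42  (≤ bound)
a_6 = 8: 1712/365  (≤ bound)
a_7 = 1: 1909/407  (> 396, stop)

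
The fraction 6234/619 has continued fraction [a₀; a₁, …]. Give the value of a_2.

Apply division with remainder until the remainder is 0:
⌊6234/619⌋ = 10, remainder 44
⌊619/44⌋ = 14, remainder 3
⌊44/3⌋ = 14, remainder 2

14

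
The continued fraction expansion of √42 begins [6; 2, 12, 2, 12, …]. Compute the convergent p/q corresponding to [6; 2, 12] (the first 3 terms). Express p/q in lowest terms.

Collapse the nested fraction from the inside out:
Start with 12.
2 + 1/(12/1) = 2 + 1/12 = 25/12
6 + 1/(25/12) = 6 + 12/25 = 162/25

162/25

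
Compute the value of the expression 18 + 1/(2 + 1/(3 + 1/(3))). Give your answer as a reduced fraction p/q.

424/23

a_0 = 18: 18/1
a_1 = 2: 37/2
a_2 = 3: 129/7
a_3 = 3: 424/23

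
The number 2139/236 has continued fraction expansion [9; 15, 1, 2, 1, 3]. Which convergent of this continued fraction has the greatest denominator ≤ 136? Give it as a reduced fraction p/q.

571/63

a_0 = 9: 9/1  (≤ bound)
a_1 = 15: 136/15  (≤ bound)
a_2 = 1: 145/16  (≤ bound)
a_3 = 2: 426/47  (≤ bound)
a_4 = 1: 571/63  (≤ bound)
a_5 = 3: 2139/236  (> 136, stop)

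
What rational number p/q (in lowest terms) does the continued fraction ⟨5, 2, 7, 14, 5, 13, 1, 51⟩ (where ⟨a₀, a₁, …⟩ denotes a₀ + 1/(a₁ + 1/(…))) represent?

Start with 51.
1 + 1/(51/1) = 1 + 1/51 = 52/51
13 + 1/(52/51) = 13 + 51/52 = 727/52
5 + 1/(727/52) = 5 + 52/727 = 3687/727
14 + 1/(3687/727) = 14 + 727/3687 = 52345/3687
7 + 1/(52345/3687) = 7 + 3687/52345 = 370102/52345
2 + 1/(370102/52345) = 2 + 52345/370102 = 792549/370102
5 + 1/(792549/370102) = 5 + 370102/792549 = 4332847/792549

4332847/792549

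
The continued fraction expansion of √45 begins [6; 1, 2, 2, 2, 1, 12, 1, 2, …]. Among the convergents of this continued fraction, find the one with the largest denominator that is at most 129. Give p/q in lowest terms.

161/24

a_0 = 6: 6/1  (≤ bound)
a_1 = 1: 7/1  (≤ bound)
a_2 = 2: 20/3  (≤ bound)
a_3 = 2: 47/7  (≤ bound)
a_4 = 2: 114/17  (≤ bound)
a_5 = 1: 161/24  (≤ bound)
a_6 = 12: 2046/305  (> 129, stop)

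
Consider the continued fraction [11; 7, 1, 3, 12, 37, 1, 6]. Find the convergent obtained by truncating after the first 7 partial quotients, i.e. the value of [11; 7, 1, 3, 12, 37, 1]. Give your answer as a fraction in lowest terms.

161047/14471

Start with 1.
37 + 1/(1/1) = 37 + 1/1 = 38/1
12 + 1/(38/1) = 12 + 1/38 = 457/38
3 + 1/(457/38) = 3 + 38/457 = 1409/457
1 + 1/(1409/457) = 1 + 457/1409 = 1866/1409
7 + 1/(1866/1409) = 7 + 1409/1866 = 14471/1866
11 + 1/(14471/1866) = 11 + 1866/14471 = 161047/14471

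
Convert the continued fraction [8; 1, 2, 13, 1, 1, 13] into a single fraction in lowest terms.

9733/1122

a_0 = 8: 8/1
a_1 = 1: 9/1
a_2 = 2: 26/3
a_3 = 13: 347/40
a_4 = 1: 373/43
a_5 = 1: 720/83
a_6 = 13: 9733/1122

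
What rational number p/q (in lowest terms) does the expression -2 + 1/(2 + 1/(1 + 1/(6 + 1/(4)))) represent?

Collapse the nested fraction from the inside out:
Start with 4.
6 + 1/(4/1) = 6 + 1/4 = 25/4
1 + 1/(25/4) = 1 + 4/25 = 29/25
2 + 1/(29/25) = 2 + 25/29 = 83/29
-2 + 1/(83/29) = -2 + 29/83 = -137/83

-137/83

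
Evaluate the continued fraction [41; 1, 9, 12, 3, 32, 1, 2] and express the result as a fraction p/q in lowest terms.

a_0 = 41: 41/1
a_1 = 1: 42/1
a_2 = 9: 419/10
a_3 = 12: 5070/121
a_4 = 3: 15629/373
a_5 = 32: 505198/12057
a_6 = 1: 520827/12430
a_7 = 2: 1546852/36917

1546852/36917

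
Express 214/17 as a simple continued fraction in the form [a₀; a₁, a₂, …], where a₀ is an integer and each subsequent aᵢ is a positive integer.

Run the Euclidean algorithm, recording each quotient:
214 ÷ 17 → quotient 12, remainder 10
17 ÷ 10 → quotient 1, remainder 7
10 ÷ 7 → quotient 1, remainder 3
7 ÷ 3 → quotient 2, remainder 1
3 ÷ 1 → quotient 3, remainder 0

[12; 1, 1, 2, 3]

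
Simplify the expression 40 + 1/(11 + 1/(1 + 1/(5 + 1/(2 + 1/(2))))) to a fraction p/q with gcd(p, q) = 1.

15192/379

a_0 = 40: 40/1
a_1 = 11: 441/11
a_2 = 1: 481/12
a_3 = 5: 2846/71
a_4 = 2: 6173/154
a_5 = 2: 15192/379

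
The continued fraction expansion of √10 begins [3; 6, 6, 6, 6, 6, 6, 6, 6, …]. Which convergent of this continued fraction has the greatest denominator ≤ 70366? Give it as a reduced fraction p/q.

List convergents until the denominator exceeds the bound:
a_0 = 3: 3/1  (≤ bound)
a_1 = 6: 19/6  (≤ bound)
a_2 = 6: 117/37  (≤ bound)
a_3 = 6: 721/228  (≤ bound)
a_4 = 6: 4443/1405  (≤ bound)
a_5 = 6: 27379/8658  (≤ bound)
a_6 = 6: 168717/53353  (≤ bound)
a_7 = 6: 1039681/328776  (> 70366, stop)

168717/53353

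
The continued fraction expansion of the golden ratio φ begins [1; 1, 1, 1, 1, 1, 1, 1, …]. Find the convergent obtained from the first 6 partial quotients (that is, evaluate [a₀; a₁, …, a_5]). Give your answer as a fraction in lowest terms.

Start with 1.
1 + 1/(1/1) = 1 + 1/1 = 2/1
1 + 1/(2/1) = 1 + 1/2 = 3/2
1 + 1/(3/2) = 1 + 2/3 = 5/3
1 + 1/(5/3) = 1 + 3/5 = 8/5
1 + 1/(8/5) = 1 + 5/8 = 13/8

13/8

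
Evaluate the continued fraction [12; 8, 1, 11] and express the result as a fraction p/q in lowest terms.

1296/107

Start with 11.
1 + 1/(11/1) = 1 + 1/11 = 12/11
8 + 1/(12/11) = 8 + 11/12 = 107/12
12 + 1/(107/12) = 12 + 12/107 = 1296/107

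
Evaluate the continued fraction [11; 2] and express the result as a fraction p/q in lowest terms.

23/2

Build up convergents one term at a time:
a_0 = 11: 11/1
a_1 = 2: 23/2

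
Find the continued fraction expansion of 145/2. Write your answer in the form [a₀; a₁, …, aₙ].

145 ÷ 2 → quotient 72, remainder 1
2 ÷ 1 → quotient 2, remainder 0

[72; 2]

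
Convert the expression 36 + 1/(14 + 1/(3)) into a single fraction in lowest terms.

Start with 3.
14 + 1/(3/1) = 14 + 1/3 = 43/3
36 + 1/(43/3) = 36 + 3/43 = 1551/43

1551/43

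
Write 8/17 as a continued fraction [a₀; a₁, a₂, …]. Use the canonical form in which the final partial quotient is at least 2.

Run the Euclidean algorithm, recording each quotient:
⌊8/17⌋ = 0, remainder 8
⌊17/8⌋ = 2, remainder 1
⌊8/1⌋ = 8, remainder 0

[0; 2, 8]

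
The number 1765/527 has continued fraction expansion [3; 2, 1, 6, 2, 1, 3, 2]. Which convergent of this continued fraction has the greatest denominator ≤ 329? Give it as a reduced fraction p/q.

777/232

a_0 = 3: 3/1  (≤ bound)
a_1 = 2: 7/2  (≤ bound)
a_2 = 1: 10/3  (≤ bound)
a_3 = 6: 67/20  (≤ bound)
a_4 = 2: 144/43  (≤ bound)
a_5 = 1: 211/63  (≤ bound)
a_6 = 3: 777/232  (≤ bound)
a_7 = 2: 1765/527  (> 329, stop)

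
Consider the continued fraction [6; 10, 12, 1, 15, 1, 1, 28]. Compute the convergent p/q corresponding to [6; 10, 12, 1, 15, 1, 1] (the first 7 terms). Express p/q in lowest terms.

Start with 1.
1 + 1/(1/1) = 1 + 1/1 = 2/1
15 + 1/(2/1) = 15 + 1/2 = 31/2
1 + 1/(31/2) = 1 + 2/31 = 33/31
12 + 1/(33/31) = 12 + 31/33 = 427/33
10 + 1/(427/33) = 10 + 33/427 = 4303/427
6 + 1/(4303/427) = 6 + 427/4303 = 26245/4303

26245/4303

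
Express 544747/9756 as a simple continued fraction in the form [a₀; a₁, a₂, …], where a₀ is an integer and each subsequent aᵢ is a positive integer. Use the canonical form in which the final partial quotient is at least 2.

544747 ÷ 9756 → quotient 55, remainder 8167
9756 ÷ 8167 → quotient 1, remainder 1589
8167 ÷ 1589 → quotient 5, remainder 222
1589 ÷ 222 → quotient 7, remainder 35
222 ÷ 35 → quotient 6, remainder 12
35 ÷ 12 → quotient 2, remainder 11
12 ÷ 11 → quotient 1, remainder 1
11 ÷ 1 → quotient 11, remainder 0

[55; 1, 5, 7, 6, 2, 1, 11]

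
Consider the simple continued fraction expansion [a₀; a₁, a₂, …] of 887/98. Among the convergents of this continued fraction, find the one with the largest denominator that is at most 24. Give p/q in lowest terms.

a_0 = 9: 9/1  (≤ bound)
a_1 = 19: 172/19  (≤ bound)
a_2 = 1: 181/20  (≤ bound)
a_3 = 1: 353/39  (> 24, stop)

181/20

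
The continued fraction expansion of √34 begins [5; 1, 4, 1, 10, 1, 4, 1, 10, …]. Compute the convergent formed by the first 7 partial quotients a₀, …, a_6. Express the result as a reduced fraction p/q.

Starting at the tail and folding back:
Start with 4.
1 + 1/(4/1) = 1 + 1/4 = 5/4
10 + 1/(5/4) = 10 + 4/5 = 54/5
1 + 1/(54/5) = 1 + 5/54 = 59/54
4 + 1/(59/54) = 4 + 54/59 = 290/59
1 + 1/(290/59) = 1 + 59/290 = 349/290
5 + 1/(349/290) = 5 + 290/349 = 2035/349

2035/349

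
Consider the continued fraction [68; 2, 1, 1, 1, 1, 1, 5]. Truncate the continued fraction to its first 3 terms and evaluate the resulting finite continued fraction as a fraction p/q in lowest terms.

a_0 = 68: 68/1
a_1 = 2: 137/2
a_2 = 1: 205/3

205/3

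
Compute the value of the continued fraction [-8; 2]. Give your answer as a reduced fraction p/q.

-15/2

Collapse the nested fraction from the inside out:
Start with 2.
-8 + 1/(2/1) = -8 + 1/2 = -15/2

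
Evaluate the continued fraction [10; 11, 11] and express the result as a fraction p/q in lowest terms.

Compute successive convergents:
a_0 = 10: 10/1
a_1 = 11: 111/11
a_2 = 11: 1231/122

1231/122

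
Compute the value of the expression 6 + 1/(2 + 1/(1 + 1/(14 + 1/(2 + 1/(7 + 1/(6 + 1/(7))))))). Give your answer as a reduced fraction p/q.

a_0 = 6: 6/1
a_1 = 2: 13/2
a_2 = 1: 19/3
a_3 = 14: 279/44
a_4 = 2: 577/91
a_5 = 7: 4318/681
a_6 = 6: 26485/4177
a_7 = 7: 189713/29920

189713/29920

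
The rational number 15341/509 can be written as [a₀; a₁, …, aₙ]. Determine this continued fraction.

[30; 7, 5, 1, 11]

Repeatedly divide and take the remainder:
15341 ÷ 509 → quotient 30, remainder 71
509 ÷ 71 → quotient 7, remainder 12
71 ÷ 12 → quotient 5, remainder 11
12 ÷ 11 → quotient 1, remainder 1
11 ÷ 1 → quotient 11, remainder 0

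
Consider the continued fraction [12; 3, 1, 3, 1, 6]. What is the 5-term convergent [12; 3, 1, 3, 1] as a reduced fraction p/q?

Work from the innermost term outward:
Start with 1.
3 + 1/(1/1) = 3 + 1/1 = 4/1
1 + 1/(4/1) = 1 + 1/4 = 5/4
3 + 1/(5/4) = 3 + 4/5 = 19/5
12 + 1/(19/5) = 12 + 5/19 = 233/19

233/19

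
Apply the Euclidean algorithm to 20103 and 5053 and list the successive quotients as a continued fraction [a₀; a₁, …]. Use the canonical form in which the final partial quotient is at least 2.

[3; 1, 45, 2, 1, 3, 1, 7]

Repeatedly divide and take the remainder:
20103 ÷ 5053 → quotient 3, remainder 4944
5053 ÷ 4944 → quotient 1, remainder 109
4944 ÷ 109 → quotient 45, remainder 39
109 ÷ 39 → quotient 2, remainder 31
39 ÷ 31 → quotient 1, remainder 8
31 ÷ 8 → quotient 3, remainder 7
8 ÷ 7 → quotient 1, remainder 1
7 ÷ 1 → quotient 7, remainder 0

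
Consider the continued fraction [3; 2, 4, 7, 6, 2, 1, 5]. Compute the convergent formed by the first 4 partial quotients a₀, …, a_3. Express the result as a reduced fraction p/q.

Work from the innermost term outward:
Start with 7.
4 + 1/(7/1) = 4 + 1/7 = 29/7
2 + 1/(29/7) = 2 + 7/29 = 65/29
3 + 1/(65/29) = 3 + 29/65 = 224/65

224/65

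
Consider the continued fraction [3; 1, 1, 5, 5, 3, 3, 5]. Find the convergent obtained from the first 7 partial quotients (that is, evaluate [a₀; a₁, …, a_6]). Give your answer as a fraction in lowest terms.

Work from the innermost term outward:
Start with 3.
3 + 1/(3/1) = 3 + 1/3 = 10/3
5 + 1/(10/3) = 5 + 3/10 = 53/10
5 + 1/(53/10) = 5 + 10/53 = 275/53
1 + 1/(275/53) = 1 + 53/275 = 328/275
1 + 1/(328/275) = 1 + 275/328 = 603/328
3 + 1/(603/328) = 3 + 328/603 = 2137/603

2137/603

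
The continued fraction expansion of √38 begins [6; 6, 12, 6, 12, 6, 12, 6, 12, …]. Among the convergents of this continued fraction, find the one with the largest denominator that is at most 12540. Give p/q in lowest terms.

a_0 = 6: 6/1  (≤ bound)
a_1 = 6: 37/6  (≤ bound)
a_2 = 12: 450/73  (≤ bound)
a_3 = 6: 2737/444  (≤ bound)
a_4 = 12: 33294/5401  (≤ bound)
a_5 = 6: 202501/32850  (> 12540, stop)

33294/5401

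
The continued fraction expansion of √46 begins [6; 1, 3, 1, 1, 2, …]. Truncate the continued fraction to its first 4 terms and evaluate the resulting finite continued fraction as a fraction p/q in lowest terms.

a_0 = 6: 6/1
a_1 = 1: 7/1
a_2 = 3: 27/4
a_3 = 1: 34/5

34/5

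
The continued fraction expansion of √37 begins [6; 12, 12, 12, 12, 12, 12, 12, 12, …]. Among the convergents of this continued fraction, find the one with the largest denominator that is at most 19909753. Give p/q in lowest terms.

18798954/3090529

a_0 = 6: 6/1  (≤ bound)
a_1 = 12: 73/12  (≤ bound)
a_2 = 12: 882/145  (≤ bound)
a_3 = 12: 10657/1752  (≤ bound)
a_4 = 12: 128766/21169  (≤ bound)
a_5 = 12: 1555849/255780  (≤ bound)
a_6 = 12: 18798954/3090529  (≤ bound)
a_7 = 12: 227143297/37342128  (> 19909753, stop)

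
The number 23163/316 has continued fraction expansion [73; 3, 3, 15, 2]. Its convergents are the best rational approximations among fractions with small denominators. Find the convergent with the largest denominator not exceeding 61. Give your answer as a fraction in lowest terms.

733/10

List convergents until the denominator exceeds the bound:
a_0 = 73: 73/1  (≤ bound)
a_1 = 3: 220/3  (≤ bound)
a_2 = 3: 733/10  (≤ bound)
a_3 = 15: 11215/153  (> 61, stop)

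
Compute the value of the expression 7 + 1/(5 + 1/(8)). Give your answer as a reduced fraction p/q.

295/41

Start with 8.
5 + 1/(8/1) = 5 + 1/8 = 41/8
7 + 1/(41/8) = 7 + 8/41 = 295/41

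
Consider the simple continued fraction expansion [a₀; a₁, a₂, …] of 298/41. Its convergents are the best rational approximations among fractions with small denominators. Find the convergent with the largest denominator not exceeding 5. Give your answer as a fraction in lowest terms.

a_0 = 7: 7/1  (≤ bound)
a_1 = 3: 22/3  (≤ bound)
a_2 = 1: 29/4  (≤ bound)
a_3 = 2: 80/11  (> 5, stop)

29/4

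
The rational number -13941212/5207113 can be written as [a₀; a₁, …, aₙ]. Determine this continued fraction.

Apply division with remainder until the remainder is 0:
-13941212 ÷ 5207113 → quotient -3, remainder 1680127
5207113 ÷ 1680127 → quotient 3, remainder 166732
1680127 ÷ 166732 → quotient 10, remainder 12807
166732 ÷ 12807 → quotient 13, remainder 241
12807 ÷ 241 → quotient 53, remainder 34
241 ÷ 34 → quotient 7, remainder 3
34 ÷ 3 → quotient 11, remainder 1
3 ÷ 1 → quotient 3, remainder 0

[-3; 3, 10, 13, 53, 7, 11, 3]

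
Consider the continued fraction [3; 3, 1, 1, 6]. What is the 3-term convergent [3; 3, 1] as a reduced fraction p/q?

13/4

Start with 1.
3 + 1/(1/1) = 3 + 1/1 = 4/1
3 + 1/(4/1) = 3 + 1/4 = 13/4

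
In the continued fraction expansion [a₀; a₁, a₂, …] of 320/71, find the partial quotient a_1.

⌊320/71⌋ = 4, remainder 36
⌊71/36⌋ = 1, remainder 35

1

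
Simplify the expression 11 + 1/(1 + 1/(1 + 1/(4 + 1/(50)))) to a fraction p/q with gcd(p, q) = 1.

5223/452

Start with 50.
4 + 1/(50/1) = 4 + 1/50 = 201/50
1 + 1/(201/50) = 1 + 50/201 = 251/201
1 + 1/(251/201) = 1 + 201/251 = 452/251
11 + 1/(452/251) = 11 + 251/452 = 5223/452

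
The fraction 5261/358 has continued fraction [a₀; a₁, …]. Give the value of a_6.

15

5261 = 14·358 + 249, so a_0 = 14
358 = 1·249 + 109, so a_1 = 1
249 = 2·109 + 31, so a_2 = 2
109 = 3·31 + 16, so a_3 = 3
31 = 1·16 + 15, so a_4 = 1
16 = 1·15 + 1, so a_5 = 1
15 = 15·1 + 0, so a_6 = 15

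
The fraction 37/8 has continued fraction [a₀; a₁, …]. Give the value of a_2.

Apply division with remainder until the remainder is 0:
⌊37/8⌋ = 4, remainder 5
⌊8/5⌋ = 1, remainder 3
⌊5/3⌋ = 1, remainder 2

1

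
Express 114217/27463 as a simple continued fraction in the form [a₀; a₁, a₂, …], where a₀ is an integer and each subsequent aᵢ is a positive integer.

Apply division with remainder until the remainder is 0:
114217 ÷ 27463 → quotient 4, remainder 4365
27463 ÷ 4365 → quotient 6, remainder 1273
4365 ÷ 1273 → quotient 3, remainder 546
1273 ÷ 546 → quotient 2, remainder 181
546 ÷ 181 → quotient 3, remainder 3
181 ÷ 3 → quotient 60, remainder 1
3 ÷ 1 → quotient 3, remainder 0

[4; 6, 3, 2, 3, 60, 3]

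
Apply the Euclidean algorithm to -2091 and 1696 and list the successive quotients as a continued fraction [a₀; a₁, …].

Apply division with remainder until the remainder is 0:
-2091 = -2·1696 + 1301, so a_0 = -2
1696 = 1·1301 + 395, so a_1 = 1
1301 = 3·395 + 116, so a_2 = 3
395 = 3·116 + 47, so a_3 = 3
116 = 2·47 + 22, so a_4 = 2
47 = 2·22 + 3, so a_5 = 2
22 = 7·3 + 1, so a_6 = 7
3 = 3·1 + 0, so a_7 = 3

[-2; 1, 3, 3, 2, 2, 7, 3]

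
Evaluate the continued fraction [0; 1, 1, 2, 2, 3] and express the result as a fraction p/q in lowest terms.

Start with 3.
2 + 1/(3/1) = 2 + 1/3 = 7/3
2 + 1/(7/3) = 2 + 3/7 = 17/7
1 + 1/(17/7) = 1 + 7/17 = 24/17
1 + 1/(24/17) = 1 + 17/24 = 41/24
0 + 1/(41/24) = 0 + 24/41 = 24/41

24/41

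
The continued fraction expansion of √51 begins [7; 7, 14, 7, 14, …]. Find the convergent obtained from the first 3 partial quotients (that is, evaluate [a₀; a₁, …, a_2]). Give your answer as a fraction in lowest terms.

Build up convergents one term at a time:
a_0 = 7: 7/1
a_1 = 7: 50/7
a_2 = 14: 707/99

707/99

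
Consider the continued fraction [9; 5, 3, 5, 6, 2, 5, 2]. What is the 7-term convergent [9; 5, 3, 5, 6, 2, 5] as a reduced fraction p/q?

57068/6211

Start with 5.
2 + 1/(5/1) = 2 + 1/5 = 11/5
6 + 1/(11/5) = 6 + 5/11 = 71/11
5 + 1/(71/11) = 5 + 11/71 = 366/71
3 + 1/(366/71) = 3 + 71/366 = 1169/366
5 + 1/(1169/366) = 5 + 366/1169 = 6211/1169
9 + 1/(6211/1169) = 9 + 1169/6211 = 57068/6211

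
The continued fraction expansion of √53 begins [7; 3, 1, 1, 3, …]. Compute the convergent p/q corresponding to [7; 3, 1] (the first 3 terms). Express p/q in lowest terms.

a_0 = 7: 7/1
a_1 = 3: 22/3
a_2 = 1: 29/4

29/4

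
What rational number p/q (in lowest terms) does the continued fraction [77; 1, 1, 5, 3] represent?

2714/35

Work from the innermost term outward:
Start with 3.
5 + 1/(3/1) = 5 + 1/3 = 16/3
1 + 1/(16/3) = 1 + 3/16 = 19/16
1 + 1/(19/16) = 1 + 16/19 = 35/19
77 + 1/(35/19) = 77 + 19/35 = 2714/35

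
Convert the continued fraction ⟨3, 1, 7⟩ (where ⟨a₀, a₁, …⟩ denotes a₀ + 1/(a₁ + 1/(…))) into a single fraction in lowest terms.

31/8

Start with 7.
1 + 1/(7/1) = 1 + 1/7 = 8/7
3 + 1/(8/7) = 3 + 7/8 = 31/8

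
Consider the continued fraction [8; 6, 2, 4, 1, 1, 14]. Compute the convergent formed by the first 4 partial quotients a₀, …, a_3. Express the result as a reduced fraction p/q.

Work from the innermost term outward:
Start with 4.
2 + 1/(4/1) = 2 + 1/4 = 9/4
6 + 1/(9/4) = 6 + 4/9 = 58/9
8 + 1/(58/9) = 8 + 9/58 = 473/58

473/58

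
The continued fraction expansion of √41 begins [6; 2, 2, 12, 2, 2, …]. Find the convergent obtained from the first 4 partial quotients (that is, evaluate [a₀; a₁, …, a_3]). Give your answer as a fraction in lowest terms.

Start with 12.
2 + 1/(12/1) = 2 + 1/12 = 25/12
2 + 1/(25/12) = 2 + 12/25 = 62/25
6 + 1/(62/25) = 6 + 25/62 = 397/62

397/62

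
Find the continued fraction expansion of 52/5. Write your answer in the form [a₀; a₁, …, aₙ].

[10; 2, 2]

52 ÷ 5 → quotient 10, remainder 2
5 ÷ 2 → quotient 2, remainder 1
2 ÷ 1 → quotient 2, remainder 0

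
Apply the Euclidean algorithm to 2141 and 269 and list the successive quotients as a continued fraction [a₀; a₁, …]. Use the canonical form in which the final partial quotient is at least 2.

[7; 1, 23, 2, 5]

⌊2141/269⌋ = 7, remainder 258
⌊269/258⌋ = 1, remainder 11
⌊258/11⌋ = 23, remainder 5
⌊11/5⌋ = 2, remainder 1
⌊5/1⌋ = 5, remainder 0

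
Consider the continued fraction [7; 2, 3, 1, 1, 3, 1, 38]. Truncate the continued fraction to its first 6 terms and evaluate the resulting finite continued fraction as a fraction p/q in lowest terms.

Collapse the nested fraction from the inside out:
Start with 3.
1 + 1/(3/1) = 1 + 1/3 = 4/3
1 + 1/(4/3) = 1 + 3/4 = 7/4
3 + 1/(7/4) = 3 + 4/7 = 25/7
2 + 1/(25/7) = 2 + 7/25 = 57/25
7 + 1/(57/25) = 7 + 25/57 = 424/57

424/57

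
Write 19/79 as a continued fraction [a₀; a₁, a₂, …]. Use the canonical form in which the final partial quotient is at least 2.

Run the Euclidean algorithm, recording each quotient:
⌊19/79⌋ = 0, remainder 19
⌊79/19⌋ = 4, remainder 3
⌊19/3⌋ = 6, remainder 1
⌊3/1⌋ = 3, remainder 0

[0; 4, 6, 3]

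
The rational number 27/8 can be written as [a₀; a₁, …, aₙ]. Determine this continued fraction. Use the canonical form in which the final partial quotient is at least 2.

Run the Euclidean algorithm, recording each quotient:
⌊27/8⌋ = 3, remainder 3
⌊8/3⌋ = 2, remainder 2
⌊3/2⌋ = 1, remainder 1
⌊2/1⌋ = 2, remainder 0

[3; 2, 1, 2]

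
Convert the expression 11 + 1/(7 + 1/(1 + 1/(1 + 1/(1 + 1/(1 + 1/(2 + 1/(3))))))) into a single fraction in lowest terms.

3729/335

Start with 3.
2 + 1/(3/1) = 2 + 1/3 = 7/3
1 + 1/(7/3) = 1 + 3/7 = 10/7
1 + 1/(10/7) = 1 + 7/10 = 17/10
1 + 1/(17/10) = 1 + 10/17 = 27/17
1 + 1/(27/17) = 1 + 17/27 = 44/27
7 + 1/(44/27) = 7 + 27/44 = 335/44
11 + 1/(335/44) = 11 + 44/335 = 3729/335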